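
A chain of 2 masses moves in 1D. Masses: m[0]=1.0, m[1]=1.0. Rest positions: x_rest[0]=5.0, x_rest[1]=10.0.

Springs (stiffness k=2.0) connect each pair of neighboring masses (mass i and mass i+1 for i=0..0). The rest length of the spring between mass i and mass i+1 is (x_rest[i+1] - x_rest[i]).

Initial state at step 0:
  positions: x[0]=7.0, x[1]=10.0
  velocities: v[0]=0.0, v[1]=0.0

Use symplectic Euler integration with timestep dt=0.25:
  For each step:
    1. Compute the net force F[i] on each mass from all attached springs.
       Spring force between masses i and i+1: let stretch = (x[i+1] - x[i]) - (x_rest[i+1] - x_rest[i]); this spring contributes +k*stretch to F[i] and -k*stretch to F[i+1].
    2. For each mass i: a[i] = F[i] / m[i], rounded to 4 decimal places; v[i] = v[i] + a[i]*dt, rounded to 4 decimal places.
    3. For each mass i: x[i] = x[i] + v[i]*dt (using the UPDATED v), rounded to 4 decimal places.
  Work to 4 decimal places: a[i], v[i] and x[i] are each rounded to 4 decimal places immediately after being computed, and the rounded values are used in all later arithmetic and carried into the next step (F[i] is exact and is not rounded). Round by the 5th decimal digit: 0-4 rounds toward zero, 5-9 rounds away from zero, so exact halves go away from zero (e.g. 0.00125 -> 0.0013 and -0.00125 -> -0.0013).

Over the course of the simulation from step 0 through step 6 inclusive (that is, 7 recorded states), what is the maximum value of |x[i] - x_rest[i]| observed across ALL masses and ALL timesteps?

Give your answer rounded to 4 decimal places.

Step 0: x=[7.0000 10.0000] v=[0.0000 0.0000]
Step 1: x=[6.7500 10.2500] v=[-1.0000 1.0000]
Step 2: x=[6.3125 10.6875] v=[-1.7500 1.7500]
Step 3: x=[5.7969 11.2031] v=[-2.0625 2.0625]
Step 4: x=[5.3321 11.6680] v=[-1.8594 1.8594]
Step 5: x=[5.0342 11.9659] v=[-1.1915 1.1915]
Step 6: x=[4.9778 12.0223] v=[-0.2257 0.2257]
Max displacement = 2.0223

Answer: 2.0223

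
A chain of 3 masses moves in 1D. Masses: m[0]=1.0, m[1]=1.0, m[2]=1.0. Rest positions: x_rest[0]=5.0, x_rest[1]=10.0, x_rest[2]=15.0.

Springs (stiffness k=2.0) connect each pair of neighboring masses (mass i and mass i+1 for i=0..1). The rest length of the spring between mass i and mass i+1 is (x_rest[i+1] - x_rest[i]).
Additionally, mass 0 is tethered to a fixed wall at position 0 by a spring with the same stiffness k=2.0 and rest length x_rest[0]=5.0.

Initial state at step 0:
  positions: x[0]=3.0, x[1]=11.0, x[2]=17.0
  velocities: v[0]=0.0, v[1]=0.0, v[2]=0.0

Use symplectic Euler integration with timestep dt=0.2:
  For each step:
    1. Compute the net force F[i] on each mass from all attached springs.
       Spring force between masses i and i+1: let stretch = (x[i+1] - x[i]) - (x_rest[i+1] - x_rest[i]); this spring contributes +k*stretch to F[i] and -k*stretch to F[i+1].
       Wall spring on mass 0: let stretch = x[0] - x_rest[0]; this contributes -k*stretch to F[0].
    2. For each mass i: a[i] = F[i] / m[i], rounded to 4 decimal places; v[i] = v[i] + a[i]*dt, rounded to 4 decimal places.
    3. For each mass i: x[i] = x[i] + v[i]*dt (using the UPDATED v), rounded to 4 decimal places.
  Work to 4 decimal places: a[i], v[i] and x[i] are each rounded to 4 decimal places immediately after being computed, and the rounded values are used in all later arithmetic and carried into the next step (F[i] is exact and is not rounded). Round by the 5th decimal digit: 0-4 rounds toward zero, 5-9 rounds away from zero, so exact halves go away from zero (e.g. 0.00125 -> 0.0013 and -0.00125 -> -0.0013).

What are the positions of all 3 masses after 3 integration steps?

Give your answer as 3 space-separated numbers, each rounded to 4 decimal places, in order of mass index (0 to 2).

Step 0: x=[3.0000 11.0000 17.0000] v=[0.0000 0.0000 0.0000]
Step 1: x=[3.4000 10.8400 16.9200] v=[2.0000 -0.8000 -0.4000]
Step 2: x=[4.1232 10.5712 16.7536] v=[3.6160 -1.3440 -0.8320]
Step 3: x=[5.0324 10.2812 16.4926] v=[4.5459 -1.4502 -1.3050]

Answer: 5.0324 10.2812 16.4926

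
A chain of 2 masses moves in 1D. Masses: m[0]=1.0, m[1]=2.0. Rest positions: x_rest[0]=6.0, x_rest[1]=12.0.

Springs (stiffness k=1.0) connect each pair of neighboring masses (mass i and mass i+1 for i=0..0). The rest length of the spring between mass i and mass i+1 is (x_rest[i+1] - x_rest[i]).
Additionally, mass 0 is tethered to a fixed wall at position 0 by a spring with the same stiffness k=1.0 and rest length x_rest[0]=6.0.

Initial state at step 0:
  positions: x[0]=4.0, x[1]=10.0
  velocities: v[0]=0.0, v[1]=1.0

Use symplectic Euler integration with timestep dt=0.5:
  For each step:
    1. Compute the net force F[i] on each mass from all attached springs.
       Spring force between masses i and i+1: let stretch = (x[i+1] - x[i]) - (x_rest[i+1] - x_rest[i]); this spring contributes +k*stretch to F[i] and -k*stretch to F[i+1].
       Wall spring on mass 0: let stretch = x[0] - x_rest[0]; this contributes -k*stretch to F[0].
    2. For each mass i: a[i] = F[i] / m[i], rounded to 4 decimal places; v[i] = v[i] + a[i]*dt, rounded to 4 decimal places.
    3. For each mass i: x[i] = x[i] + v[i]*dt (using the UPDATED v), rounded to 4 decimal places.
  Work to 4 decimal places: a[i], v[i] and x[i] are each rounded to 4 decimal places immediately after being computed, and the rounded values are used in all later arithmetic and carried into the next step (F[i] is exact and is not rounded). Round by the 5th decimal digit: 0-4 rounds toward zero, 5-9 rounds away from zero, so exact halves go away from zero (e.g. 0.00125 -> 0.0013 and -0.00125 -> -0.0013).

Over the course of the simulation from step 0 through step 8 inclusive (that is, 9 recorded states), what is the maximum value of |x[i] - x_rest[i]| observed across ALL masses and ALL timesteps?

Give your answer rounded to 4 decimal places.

Step 0: x=[4.0000 10.0000] v=[0.0000 1.0000]
Step 1: x=[4.5000 10.5000] v=[1.0000 1.0000]
Step 2: x=[5.3750 11.0000] v=[1.7500 1.0000]
Step 3: x=[6.3125 11.5469] v=[1.8750 1.0938]
Step 4: x=[6.9805 12.1895] v=[1.3360 1.2852]
Step 5: x=[7.2057 12.9310] v=[0.4503 1.4830]
Step 6: x=[7.0608 13.7069] v=[-0.2899 1.5517]
Step 7: x=[6.8122 14.4020] v=[-0.4973 1.3902]
Step 8: x=[6.7580 14.8984] v=[-0.1085 0.9928]
Max displacement = 2.8984

Answer: 2.8984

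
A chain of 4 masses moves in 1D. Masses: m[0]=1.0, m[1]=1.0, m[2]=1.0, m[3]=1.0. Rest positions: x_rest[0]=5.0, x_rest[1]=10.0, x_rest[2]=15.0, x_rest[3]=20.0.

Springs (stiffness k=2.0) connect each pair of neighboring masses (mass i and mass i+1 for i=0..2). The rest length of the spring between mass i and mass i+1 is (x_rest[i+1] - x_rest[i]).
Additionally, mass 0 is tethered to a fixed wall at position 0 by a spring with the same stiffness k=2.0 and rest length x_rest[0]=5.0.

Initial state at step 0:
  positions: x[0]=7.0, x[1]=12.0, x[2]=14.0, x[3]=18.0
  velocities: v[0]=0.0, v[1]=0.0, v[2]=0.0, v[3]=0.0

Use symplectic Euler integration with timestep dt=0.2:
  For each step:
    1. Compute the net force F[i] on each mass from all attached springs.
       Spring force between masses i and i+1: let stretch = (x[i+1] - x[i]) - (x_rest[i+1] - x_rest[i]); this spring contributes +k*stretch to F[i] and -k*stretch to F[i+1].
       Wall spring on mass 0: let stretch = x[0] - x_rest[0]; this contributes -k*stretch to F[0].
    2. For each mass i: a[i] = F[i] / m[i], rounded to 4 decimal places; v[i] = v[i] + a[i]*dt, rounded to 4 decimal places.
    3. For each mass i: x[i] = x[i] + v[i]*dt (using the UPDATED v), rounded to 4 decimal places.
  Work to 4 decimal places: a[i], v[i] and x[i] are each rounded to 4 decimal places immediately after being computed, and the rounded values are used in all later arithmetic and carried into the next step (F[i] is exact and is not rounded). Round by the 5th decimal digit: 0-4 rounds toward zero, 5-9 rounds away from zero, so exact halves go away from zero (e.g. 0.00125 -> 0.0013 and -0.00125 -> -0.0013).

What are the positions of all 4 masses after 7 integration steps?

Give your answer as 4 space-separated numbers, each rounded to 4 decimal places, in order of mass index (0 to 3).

Answer: 3.6093 8.6346 15.3079 20.4515

Derivation:
Step 0: x=[7.0000 12.0000 14.0000 18.0000] v=[0.0000 0.0000 0.0000 0.0000]
Step 1: x=[6.8400 11.7600 14.1600 18.0800] v=[-0.8000 -1.2000 0.8000 0.4000]
Step 2: x=[6.5264 11.3184 14.4416 18.2464] v=[-1.5680 -2.2080 1.4080 0.8320]
Step 3: x=[6.0740 10.7433 14.7777 18.5084] v=[-2.2618 -2.8755 1.6806 1.3101]
Step 4: x=[5.5093 10.1174 15.0895 18.8720] v=[-2.8237 -3.1295 1.5591 1.8178]
Step 5: x=[4.8725 9.5206 15.3062 19.3330] v=[-3.1842 -2.9839 1.0833 2.3048]
Step 6: x=[4.2177 9.0148 15.3822 19.8718] v=[-3.2740 -2.5289 0.3798 2.6941]
Step 7: x=[3.6093 8.6346 15.3079 20.4515] v=[-3.0422 -1.9008 -0.3713 2.8983]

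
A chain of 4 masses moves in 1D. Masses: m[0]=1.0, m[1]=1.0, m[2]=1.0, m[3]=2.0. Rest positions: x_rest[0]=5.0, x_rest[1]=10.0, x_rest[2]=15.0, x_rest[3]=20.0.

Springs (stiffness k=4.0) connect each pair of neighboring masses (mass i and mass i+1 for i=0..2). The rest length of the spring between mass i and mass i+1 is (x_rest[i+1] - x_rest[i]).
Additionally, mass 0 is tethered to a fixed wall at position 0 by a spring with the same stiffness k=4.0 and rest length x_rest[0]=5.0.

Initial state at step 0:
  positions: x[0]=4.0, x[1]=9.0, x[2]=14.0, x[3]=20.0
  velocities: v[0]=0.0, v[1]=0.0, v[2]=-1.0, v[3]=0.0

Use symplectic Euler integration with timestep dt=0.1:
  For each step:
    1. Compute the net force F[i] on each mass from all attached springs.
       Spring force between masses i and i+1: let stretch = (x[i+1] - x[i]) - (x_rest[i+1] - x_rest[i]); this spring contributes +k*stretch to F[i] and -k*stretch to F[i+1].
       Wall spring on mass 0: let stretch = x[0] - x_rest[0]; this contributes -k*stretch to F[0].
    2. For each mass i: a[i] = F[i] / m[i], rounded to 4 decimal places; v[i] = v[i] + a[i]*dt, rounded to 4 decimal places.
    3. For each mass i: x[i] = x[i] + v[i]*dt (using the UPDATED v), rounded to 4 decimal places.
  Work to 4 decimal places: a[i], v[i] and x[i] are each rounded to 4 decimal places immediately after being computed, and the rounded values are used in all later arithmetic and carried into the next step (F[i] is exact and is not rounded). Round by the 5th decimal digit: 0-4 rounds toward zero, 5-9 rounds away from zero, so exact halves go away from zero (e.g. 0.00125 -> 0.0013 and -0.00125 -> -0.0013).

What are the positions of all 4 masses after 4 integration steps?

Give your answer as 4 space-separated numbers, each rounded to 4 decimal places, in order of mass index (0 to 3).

Step 0: x=[4.0000 9.0000 14.0000 20.0000] v=[0.0000 0.0000 -1.0000 0.0000]
Step 1: x=[4.0400 9.0000 13.9400 19.9800] v=[0.4000 0.0000 -0.6000 -0.2000]
Step 2: x=[4.1168 8.9992 13.9240 19.9392] v=[0.7680 -0.0080 -0.1600 -0.4080]
Step 3: x=[4.2242 9.0001 13.9516 19.8781] v=[1.0742 0.0090 0.2762 -0.6110]
Step 4: x=[4.3537 9.0080 14.0182 19.7985] v=[1.2949 0.0792 0.6662 -0.7963]

Answer: 4.3537 9.0080 14.0182 19.7985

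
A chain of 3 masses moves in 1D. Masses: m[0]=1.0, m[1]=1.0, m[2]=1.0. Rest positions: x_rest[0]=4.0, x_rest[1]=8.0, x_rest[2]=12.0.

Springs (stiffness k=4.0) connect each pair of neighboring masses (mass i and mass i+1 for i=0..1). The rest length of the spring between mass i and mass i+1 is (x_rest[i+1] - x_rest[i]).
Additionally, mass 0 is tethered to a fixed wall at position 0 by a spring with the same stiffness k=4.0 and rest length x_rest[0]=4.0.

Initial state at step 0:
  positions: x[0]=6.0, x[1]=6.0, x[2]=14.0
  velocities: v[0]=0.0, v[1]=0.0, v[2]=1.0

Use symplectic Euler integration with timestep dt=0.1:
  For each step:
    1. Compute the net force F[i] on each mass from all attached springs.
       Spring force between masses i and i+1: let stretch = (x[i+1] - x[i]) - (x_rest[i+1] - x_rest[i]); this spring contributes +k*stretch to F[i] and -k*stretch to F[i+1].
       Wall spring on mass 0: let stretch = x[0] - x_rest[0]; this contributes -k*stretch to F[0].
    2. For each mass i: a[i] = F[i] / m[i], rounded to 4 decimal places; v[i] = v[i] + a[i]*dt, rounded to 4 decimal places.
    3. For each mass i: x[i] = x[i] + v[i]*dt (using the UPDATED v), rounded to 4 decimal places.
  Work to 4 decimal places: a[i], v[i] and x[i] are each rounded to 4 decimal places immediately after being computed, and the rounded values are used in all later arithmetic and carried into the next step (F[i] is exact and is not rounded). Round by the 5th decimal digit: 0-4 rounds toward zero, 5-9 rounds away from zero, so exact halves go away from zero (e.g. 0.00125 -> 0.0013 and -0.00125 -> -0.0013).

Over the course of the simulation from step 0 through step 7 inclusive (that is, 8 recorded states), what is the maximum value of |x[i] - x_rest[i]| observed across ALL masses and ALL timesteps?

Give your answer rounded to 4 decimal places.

Answer: 2.9083

Derivation:
Step 0: x=[6.0000 6.0000 14.0000] v=[0.0000 0.0000 1.0000]
Step 1: x=[5.7600 6.3200 13.9400] v=[-2.4000 3.2000 -0.6000]
Step 2: x=[5.3120 6.9224 13.7352] v=[-4.4800 6.0240 -2.0480]
Step 3: x=[4.7159 7.7329 13.4179] v=[-5.9606 8.1050 -3.1731]
Step 4: x=[4.0519 8.6501 13.0332] v=[-6.6402 9.1722 -3.8471]
Step 5: x=[3.4097 9.5587 12.6332] v=[-6.4217 9.0862 -4.0003]
Step 6: x=[2.8771 10.3443 12.2702] v=[-5.3260 7.8564 -3.6301]
Step 7: x=[2.5281 10.9083 11.9902] v=[-3.4900 5.6399 -2.8005]
Max displacement = 2.9083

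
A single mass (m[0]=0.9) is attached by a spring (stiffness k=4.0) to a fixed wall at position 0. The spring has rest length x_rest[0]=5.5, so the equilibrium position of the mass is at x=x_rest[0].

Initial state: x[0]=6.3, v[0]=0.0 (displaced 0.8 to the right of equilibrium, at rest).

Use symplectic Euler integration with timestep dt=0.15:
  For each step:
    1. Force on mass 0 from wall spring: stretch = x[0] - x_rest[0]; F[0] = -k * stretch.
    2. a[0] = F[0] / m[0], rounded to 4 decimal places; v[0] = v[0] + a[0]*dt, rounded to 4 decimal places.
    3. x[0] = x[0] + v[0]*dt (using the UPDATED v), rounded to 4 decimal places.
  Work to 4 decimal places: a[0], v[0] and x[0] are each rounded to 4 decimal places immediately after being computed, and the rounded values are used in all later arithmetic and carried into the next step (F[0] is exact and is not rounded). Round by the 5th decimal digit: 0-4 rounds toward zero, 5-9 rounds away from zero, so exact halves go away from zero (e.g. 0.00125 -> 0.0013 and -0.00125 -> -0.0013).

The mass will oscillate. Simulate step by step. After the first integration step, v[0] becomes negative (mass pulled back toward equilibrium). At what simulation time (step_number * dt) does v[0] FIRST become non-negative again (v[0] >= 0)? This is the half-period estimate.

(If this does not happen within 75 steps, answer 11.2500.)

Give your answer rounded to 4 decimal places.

Answer: 1.5000

Derivation:
Step 0: x=[6.3000] v=[0.0000]
Step 1: x=[6.2200] v=[-0.5333]
Step 2: x=[6.0680] v=[-1.0133]
Step 3: x=[5.8592] v=[-1.3920]
Step 4: x=[5.6145] v=[-1.6315]
Step 5: x=[5.3583] v=[-1.7078]
Step 6: x=[5.1163] v=[-1.6133]
Step 7: x=[4.9127] v=[-1.3575]
Step 8: x=[4.7678] v=[-0.9660]
Step 9: x=[4.6961] v=[-0.4779]
Step 10: x=[4.7048] v=[0.0580]
First v>=0 after going negative at step 10, time=1.5000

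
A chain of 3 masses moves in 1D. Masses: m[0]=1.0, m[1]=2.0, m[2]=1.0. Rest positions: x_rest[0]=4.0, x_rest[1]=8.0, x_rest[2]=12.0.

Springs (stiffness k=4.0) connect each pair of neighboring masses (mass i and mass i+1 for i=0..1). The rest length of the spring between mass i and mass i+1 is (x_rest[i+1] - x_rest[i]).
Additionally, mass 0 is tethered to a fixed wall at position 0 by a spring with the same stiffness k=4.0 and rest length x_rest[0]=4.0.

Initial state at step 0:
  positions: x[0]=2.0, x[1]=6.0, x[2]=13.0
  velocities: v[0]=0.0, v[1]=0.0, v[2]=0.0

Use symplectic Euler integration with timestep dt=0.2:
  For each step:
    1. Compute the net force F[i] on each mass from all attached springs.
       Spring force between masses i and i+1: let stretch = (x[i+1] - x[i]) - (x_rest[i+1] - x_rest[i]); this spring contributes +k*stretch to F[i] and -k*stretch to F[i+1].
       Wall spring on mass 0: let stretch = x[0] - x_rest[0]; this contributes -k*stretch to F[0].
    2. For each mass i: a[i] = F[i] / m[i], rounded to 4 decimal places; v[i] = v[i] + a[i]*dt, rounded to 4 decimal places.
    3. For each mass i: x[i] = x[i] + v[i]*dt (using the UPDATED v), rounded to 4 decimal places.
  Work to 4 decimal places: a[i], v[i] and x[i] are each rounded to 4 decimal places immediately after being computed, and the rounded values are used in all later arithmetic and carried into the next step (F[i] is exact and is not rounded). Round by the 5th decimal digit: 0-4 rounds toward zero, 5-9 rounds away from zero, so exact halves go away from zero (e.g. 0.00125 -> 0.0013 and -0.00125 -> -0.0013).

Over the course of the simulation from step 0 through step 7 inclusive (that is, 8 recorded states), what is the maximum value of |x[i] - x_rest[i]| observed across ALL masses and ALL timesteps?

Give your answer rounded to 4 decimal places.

Answer: 2.9883

Derivation:
Step 0: x=[2.0000 6.0000 13.0000] v=[0.0000 0.0000 0.0000]
Step 1: x=[2.3200 6.2400 12.5200] v=[1.6000 1.2000 -2.4000]
Step 2: x=[2.8960 6.6688 11.6752] v=[2.8800 2.1440 -4.2240]
Step 3: x=[3.6123 7.1963 10.6694] v=[3.5814 2.6374 -5.0291]
Step 4: x=[4.3241 7.7149 9.7479] v=[3.5588 2.5930 -4.6076]
Step 5: x=[4.8865 8.1249 9.1411] v=[2.8122 2.0499 -3.0340]
Step 6: x=[5.1852 8.3571 9.0117] v=[1.4937 1.1610 -0.6470]
Step 7: x=[5.1618 8.3879 9.4176] v=[-0.1169 0.1541 2.0293]
Max displacement = 2.9883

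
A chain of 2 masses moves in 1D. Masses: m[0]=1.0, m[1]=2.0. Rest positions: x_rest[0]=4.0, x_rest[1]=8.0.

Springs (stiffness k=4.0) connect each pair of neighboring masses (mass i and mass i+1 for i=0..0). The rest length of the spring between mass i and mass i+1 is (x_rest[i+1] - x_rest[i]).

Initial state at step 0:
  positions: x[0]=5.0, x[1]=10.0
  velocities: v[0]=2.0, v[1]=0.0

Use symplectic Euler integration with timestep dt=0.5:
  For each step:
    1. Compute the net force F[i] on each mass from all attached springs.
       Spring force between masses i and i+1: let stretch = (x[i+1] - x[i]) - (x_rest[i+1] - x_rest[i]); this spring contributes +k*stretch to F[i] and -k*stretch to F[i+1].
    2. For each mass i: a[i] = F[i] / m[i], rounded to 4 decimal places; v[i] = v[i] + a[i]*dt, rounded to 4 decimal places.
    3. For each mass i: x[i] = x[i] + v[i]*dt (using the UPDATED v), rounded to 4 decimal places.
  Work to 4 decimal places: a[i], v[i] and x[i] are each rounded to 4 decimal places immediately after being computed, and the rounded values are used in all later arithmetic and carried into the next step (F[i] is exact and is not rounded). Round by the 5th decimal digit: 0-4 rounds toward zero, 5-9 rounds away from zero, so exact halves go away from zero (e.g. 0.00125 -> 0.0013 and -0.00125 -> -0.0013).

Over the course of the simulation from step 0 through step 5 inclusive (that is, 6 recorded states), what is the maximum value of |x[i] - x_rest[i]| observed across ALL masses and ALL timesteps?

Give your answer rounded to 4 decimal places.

Answer: 3.6875

Derivation:
Step 0: x=[5.0000 10.0000] v=[2.0000 0.0000]
Step 1: x=[7.0000 9.5000] v=[4.0000 -1.0000]
Step 2: x=[7.5000 9.7500] v=[1.0000 0.5000]
Step 3: x=[6.2500 10.8750] v=[-2.5000 2.2500]
Step 4: x=[5.6250 11.6875] v=[-1.2500 1.6250]
Step 5: x=[7.0625 11.4688] v=[2.8750 -0.4375]
Max displacement = 3.6875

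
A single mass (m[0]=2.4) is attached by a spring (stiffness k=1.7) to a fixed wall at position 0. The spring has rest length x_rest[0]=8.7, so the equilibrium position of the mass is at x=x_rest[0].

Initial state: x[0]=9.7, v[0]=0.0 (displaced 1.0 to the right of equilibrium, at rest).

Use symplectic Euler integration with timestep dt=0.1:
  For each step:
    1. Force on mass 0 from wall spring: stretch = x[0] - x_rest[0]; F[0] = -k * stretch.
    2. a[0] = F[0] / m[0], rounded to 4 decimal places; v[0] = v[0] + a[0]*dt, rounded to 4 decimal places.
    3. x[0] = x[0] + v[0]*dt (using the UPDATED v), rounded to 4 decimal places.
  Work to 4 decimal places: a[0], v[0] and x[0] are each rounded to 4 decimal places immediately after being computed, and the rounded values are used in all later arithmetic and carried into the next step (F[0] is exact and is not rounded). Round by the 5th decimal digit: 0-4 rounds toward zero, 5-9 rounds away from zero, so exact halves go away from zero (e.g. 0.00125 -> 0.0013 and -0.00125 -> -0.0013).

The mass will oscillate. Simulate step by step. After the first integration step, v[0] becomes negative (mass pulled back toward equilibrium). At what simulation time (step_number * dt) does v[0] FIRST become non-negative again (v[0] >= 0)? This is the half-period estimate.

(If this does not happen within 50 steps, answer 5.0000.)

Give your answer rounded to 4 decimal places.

Step 0: x=[9.7000] v=[0.0000]
Step 1: x=[9.6929] v=[-0.0708]
Step 2: x=[9.6788] v=[-0.1411]
Step 3: x=[9.6578] v=[-0.2104]
Step 4: x=[9.6300] v=[-0.2782]
Step 5: x=[9.5956] v=[-0.3441]
Step 6: x=[9.5549] v=[-0.4075]
Step 7: x=[9.5081] v=[-0.4681]
Step 8: x=[9.4556] v=[-0.5253]
Step 9: x=[9.3977] v=[-0.5788]
Step 10: x=[9.3349] v=[-0.6282]
Step 11: x=[9.2676] v=[-0.6732]
Step 12: x=[9.1963] v=[-0.7134]
Step 13: x=[9.1214] v=[-0.7486]
Step 14: x=[9.0436] v=[-0.7785]
Step 15: x=[8.9633] v=[-0.8028]
Step 16: x=[8.8812] v=[-0.8215]
Step 17: x=[8.7978] v=[-0.8343]
Step 18: x=[8.7137] v=[-0.8412]
Step 19: x=[8.6295] v=[-0.8422]
Step 20: x=[8.5458] v=[-0.8372]
Step 21: x=[8.4632] v=[-0.8263]
Step 22: x=[8.3823] v=[-0.8095]
Step 23: x=[8.3036] v=[-0.7870]
Step 24: x=[8.2277] v=[-0.7589]
Step 25: x=[8.1552] v=[-0.7255]
Step 26: x=[8.0865] v=[-0.6869]
Step 27: x=[8.0222] v=[-0.6434]
Step 28: x=[7.9627] v=[-0.5954]
Step 29: x=[7.9084] v=[-0.5432]
Step 30: x=[7.8597] v=[-0.4871]
Step 31: x=[7.8169] v=[-0.4276]
Step 32: x=[7.7804] v=[-0.3651]
Step 33: x=[7.7504] v=[-0.3000]
Step 34: x=[7.7271] v=[-0.2327]
Step 35: x=[7.7107] v=[-0.1638]
Step 36: x=[7.7013] v=[-0.0937]
Step 37: x=[7.6990] v=[-0.0230]
Step 38: x=[7.7038] v=[0.0479]
First v>=0 after going negative at step 38, time=3.8000

Answer: 3.8000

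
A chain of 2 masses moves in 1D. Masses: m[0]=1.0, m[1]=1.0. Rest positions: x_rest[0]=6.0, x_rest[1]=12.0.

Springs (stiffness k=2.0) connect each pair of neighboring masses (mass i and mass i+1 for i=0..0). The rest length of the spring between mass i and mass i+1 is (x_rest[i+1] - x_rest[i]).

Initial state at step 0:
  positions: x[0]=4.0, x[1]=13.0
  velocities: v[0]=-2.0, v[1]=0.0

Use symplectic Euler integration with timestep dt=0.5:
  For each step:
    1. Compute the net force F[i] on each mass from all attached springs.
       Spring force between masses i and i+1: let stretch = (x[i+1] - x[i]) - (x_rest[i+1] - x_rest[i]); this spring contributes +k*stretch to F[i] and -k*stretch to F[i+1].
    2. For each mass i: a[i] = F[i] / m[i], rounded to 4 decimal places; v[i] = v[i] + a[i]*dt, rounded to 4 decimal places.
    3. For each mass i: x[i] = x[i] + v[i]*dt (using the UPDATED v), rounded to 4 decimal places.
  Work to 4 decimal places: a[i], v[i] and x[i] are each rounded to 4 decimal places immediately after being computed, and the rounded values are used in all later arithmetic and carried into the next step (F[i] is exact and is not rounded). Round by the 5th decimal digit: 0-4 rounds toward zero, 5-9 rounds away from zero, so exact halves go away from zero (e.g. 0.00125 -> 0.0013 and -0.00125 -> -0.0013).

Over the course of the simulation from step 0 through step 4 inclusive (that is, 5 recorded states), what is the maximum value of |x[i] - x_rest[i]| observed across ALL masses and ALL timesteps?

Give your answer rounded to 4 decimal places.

Answer: 3.5000

Derivation:
Step 0: x=[4.0000 13.0000] v=[-2.0000 0.0000]
Step 1: x=[4.5000 11.5000] v=[1.0000 -3.0000]
Step 2: x=[5.5000 9.5000] v=[2.0000 -4.0000]
Step 3: x=[5.5000 8.5000] v=[0.0000 -2.0000]
Step 4: x=[4.0000 9.0000] v=[-3.0000 1.0000]
Max displacement = 3.5000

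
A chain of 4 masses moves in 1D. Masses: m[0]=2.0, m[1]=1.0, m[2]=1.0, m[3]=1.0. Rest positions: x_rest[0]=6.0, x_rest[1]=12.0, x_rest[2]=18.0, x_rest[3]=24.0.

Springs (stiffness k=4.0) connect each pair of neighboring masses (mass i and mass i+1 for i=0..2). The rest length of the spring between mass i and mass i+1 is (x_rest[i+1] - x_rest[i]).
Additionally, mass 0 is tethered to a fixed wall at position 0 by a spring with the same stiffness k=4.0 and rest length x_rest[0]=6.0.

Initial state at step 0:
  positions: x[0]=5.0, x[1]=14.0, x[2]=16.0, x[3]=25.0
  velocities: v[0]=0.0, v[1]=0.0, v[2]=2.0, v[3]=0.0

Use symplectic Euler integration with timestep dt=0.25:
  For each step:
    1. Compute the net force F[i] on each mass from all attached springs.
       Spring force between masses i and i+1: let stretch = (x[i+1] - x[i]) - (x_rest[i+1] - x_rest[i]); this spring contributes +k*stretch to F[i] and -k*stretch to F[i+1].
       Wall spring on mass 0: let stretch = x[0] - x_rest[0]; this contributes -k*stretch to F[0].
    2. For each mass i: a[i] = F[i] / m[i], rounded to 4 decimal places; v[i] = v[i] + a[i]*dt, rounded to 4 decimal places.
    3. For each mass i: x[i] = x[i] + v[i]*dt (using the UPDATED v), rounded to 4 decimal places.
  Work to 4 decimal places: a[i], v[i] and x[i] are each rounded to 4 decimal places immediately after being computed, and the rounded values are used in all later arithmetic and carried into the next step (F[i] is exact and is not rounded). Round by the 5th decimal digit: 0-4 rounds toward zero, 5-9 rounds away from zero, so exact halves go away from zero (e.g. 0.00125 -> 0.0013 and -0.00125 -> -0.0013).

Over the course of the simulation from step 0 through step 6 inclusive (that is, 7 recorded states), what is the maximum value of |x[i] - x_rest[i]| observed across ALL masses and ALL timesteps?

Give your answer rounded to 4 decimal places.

Step 0: x=[5.0000 14.0000 16.0000 25.0000] v=[0.0000 0.0000 2.0000 0.0000]
Step 1: x=[5.5000 12.2500 18.2500 24.2500] v=[2.0000 -7.0000 9.0000 -3.0000]
Step 2: x=[6.1563 10.3125 20.5000 23.5000] v=[2.6250 -7.7500 9.0000 -3.0000]
Step 3: x=[6.5626 9.8828 20.9531 23.5000] v=[1.6250 -1.7187 1.8125 0.0000]
Step 4: x=[6.5636 11.3907 19.2754 24.3633] v=[0.0038 6.0314 -6.7109 3.4531]
Step 5: x=[6.3475 13.6630 16.8985 25.4546] v=[-0.8645 9.0890 -9.5077 4.3652]
Step 6: x=[6.2524 14.9153 15.8517 25.9069] v=[-0.3805 5.0090 -4.1871 1.8091]
Max displacement = 2.9531

Answer: 2.9531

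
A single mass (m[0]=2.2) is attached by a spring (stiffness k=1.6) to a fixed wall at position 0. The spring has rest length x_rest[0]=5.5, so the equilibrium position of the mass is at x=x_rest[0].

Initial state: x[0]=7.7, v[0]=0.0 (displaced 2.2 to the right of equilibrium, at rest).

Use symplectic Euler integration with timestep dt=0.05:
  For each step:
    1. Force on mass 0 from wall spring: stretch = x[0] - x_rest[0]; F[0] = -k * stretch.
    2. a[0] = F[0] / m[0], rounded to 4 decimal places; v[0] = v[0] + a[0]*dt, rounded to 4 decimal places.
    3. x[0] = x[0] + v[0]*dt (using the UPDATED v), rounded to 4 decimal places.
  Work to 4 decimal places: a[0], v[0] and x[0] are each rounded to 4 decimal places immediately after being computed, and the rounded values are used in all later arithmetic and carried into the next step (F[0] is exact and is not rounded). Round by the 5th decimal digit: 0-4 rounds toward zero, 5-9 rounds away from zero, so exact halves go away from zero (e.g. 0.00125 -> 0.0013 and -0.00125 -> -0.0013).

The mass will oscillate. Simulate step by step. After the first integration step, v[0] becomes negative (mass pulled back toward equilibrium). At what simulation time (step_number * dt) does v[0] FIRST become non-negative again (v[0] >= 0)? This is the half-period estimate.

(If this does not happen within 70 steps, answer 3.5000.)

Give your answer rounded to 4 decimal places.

Step 0: x=[7.7000] v=[0.0000]
Step 1: x=[7.6960] v=[-0.0800]
Step 2: x=[7.6880] v=[-0.1599]
Step 3: x=[7.6760] v=[-0.2395]
Step 4: x=[7.6601] v=[-0.3186]
Step 5: x=[7.6402] v=[-0.3972]
Step 6: x=[7.6165] v=[-0.4750]
Step 7: x=[7.5889] v=[-0.5520]
Step 8: x=[7.5575] v=[-0.6280]
Step 9: x=[7.5224] v=[-0.7028]
Step 10: x=[7.4836] v=[-0.7763]
Step 11: x=[7.4412] v=[-0.8484]
Step 12: x=[7.3953] v=[-0.9190]
Step 13: x=[7.3459] v=[-0.9879]
Step 14: x=[7.2932] v=[-1.0550]
Step 15: x=[7.2372] v=[-1.1202]
Step 16: x=[7.1780] v=[-1.1834]
Step 17: x=[7.1158] v=[-1.2444]
Step 18: x=[7.0506] v=[-1.3032]
Step 19: x=[6.9826] v=[-1.3596]
Step 20: x=[6.9119] v=[-1.4135]
Step 21: x=[6.8387] v=[-1.4648]
Step 22: x=[6.7630] v=[-1.5135]
Step 23: x=[6.6850] v=[-1.5594]
Step 24: x=[6.6049] v=[-1.6025]
Step 25: x=[6.5228] v=[-1.6427]
Step 26: x=[6.4388] v=[-1.6799]
Step 27: x=[6.3531] v=[-1.7140]
Step 28: x=[6.2659] v=[-1.7450]
Step 29: x=[6.1773] v=[-1.7729]
Step 30: x=[6.0874] v=[-1.7975]
Step 31: x=[5.9965] v=[-1.8189]
Step 32: x=[5.9047] v=[-1.8370]
Step 33: x=[5.8121] v=[-1.8517]
Step 34: x=[5.7189] v=[-1.8631]
Step 35: x=[5.6253] v=[-1.8711]
Step 36: x=[5.5315] v=[-1.8757]
Step 37: x=[5.4377] v=[-1.8768]
Step 38: x=[5.3440] v=[-1.8745]
Step 39: x=[5.2506] v=[-1.8688]
Step 40: x=[5.1576] v=[-1.8597]
Step 41: x=[5.0652] v=[-1.8473]
Step 42: x=[4.9736] v=[-1.8315]
Step 43: x=[4.8830] v=[-1.8124]
Step 44: x=[4.7935] v=[-1.7900]
Step 45: x=[4.7053] v=[-1.7643]
Step 46: x=[4.6185] v=[-1.7354]
Step 47: x=[4.5333] v=[-1.7033]
Step 48: x=[4.4499] v=[-1.6681]
Step 49: x=[4.3684] v=[-1.6299]
Step 50: x=[4.2890] v=[-1.5888]
Step 51: x=[4.2118] v=[-1.5448]
Step 52: x=[4.1369] v=[-1.4980]
Step 53: x=[4.0645] v=[-1.4484]
Step 54: x=[3.9947] v=[-1.3962]
Step 55: x=[3.9276] v=[-1.3415]
Step 56: x=[3.8634] v=[-1.2843]
Step 57: x=[3.8022] v=[-1.2248]
Step 58: x=[3.7440] v=[-1.1631]
Step 59: x=[3.6890] v=[-1.0992]
Step 60: x=[3.6373] v=[-1.0333]
Step 61: x=[3.5890] v=[-0.9656]
Step 62: x=[3.5442] v=[-0.8961]
Step 63: x=[3.5030] v=[-0.8250]
Step 64: x=[3.4654] v=[-0.7524]
Step 65: x=[3.4315] v=[-0.6784]
Step 66: x=[3.4013] v=[-0.6032]
Step 67: x=[3.3750] v=[-0.5269]
Step 68: x=[3.3525] v=[-0.4496]
Step 69: x=[3.3339] v=[-0.3715]
Step 70: x=[3.3193] v=[-0.2927]
v[0] did not become non-negative within 70 steps; using fallback time=3.5000

Answer: 3.5000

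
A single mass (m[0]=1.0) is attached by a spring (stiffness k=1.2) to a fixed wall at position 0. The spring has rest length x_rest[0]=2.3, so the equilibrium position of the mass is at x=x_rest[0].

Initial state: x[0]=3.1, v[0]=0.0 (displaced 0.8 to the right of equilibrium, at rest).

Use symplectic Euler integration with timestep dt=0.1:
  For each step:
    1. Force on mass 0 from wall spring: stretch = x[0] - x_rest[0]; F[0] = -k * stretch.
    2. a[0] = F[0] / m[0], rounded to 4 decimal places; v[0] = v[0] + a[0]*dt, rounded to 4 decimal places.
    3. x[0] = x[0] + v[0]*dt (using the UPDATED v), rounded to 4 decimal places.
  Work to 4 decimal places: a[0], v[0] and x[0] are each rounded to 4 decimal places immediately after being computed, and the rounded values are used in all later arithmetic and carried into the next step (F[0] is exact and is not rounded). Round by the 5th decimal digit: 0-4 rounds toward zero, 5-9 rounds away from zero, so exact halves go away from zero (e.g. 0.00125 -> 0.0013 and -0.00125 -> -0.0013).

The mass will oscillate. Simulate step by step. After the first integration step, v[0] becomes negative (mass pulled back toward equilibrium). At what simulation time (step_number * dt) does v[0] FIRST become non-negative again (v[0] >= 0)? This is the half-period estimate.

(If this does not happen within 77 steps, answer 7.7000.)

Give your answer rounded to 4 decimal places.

Answer: 2.9000

Derivation:
Step 0: x=[3.1000] v=[0.0000]
Step 1: x=[3.0904] v=[-0.0960]
Step 2: x=[3.0713] v=[-0.1909]
Step 3: x=[3.0430] v=[-0.2835]
Step 4: x=[3.0057] v=[-0.3727]
Step 5: x=[2.9600] v=[-0.4574]
Step 6: x=[2.9063] v=[-0.5366]
Step 7: x=[2.8454] v=[-0.6094]
Step 8: x=[2.7779] v=[-0.6749]
Step 9: x=[2.7047] v=[-0.7323]
Step 10: x=[2.6266] v=[-0.7809]
Step 11: x=[2.5446] v=[-0.8201]
Step 12: x=[2.4597] v=[-0.8495]
Step 13: x=[2.3728] v=[-0.8687]
Step 14: x=[2.2851] v=[-0.8774]
Step 15: x=[2.1975] v=[-0.8756]
Step 16: x=[2.1112] v=[-0.8633]
Step 17: x=[2.0271] v=[-0.8406]
Step 18: x=[1.9463] v=[-0.8079]
Step 19: x=[1.8698] v=[-0.7655]
Step 20: x=[1.7984] v=[-0.7139]
Step 21: x=[1.7330] v=[-0.6537]
Step 22: x=[1.6744] v=[-0.5857]
Step 23: x=[1.6233] v=[-0.5106]
Step 24: x=[1.5804] v=[-0.4294]
Step 25: x=[1.5461] v=[-0.3431]
Step 26: x=[1.5208] v=[-0.2526]
Step 27: x=[1.5049] v=[-0.1591]
Step 28: x=[1.4985] v=[-0.0637]
Step 29: x=[1.5018] v=[0.0325]
First v>=0 after going negative at step 29, time=2.9000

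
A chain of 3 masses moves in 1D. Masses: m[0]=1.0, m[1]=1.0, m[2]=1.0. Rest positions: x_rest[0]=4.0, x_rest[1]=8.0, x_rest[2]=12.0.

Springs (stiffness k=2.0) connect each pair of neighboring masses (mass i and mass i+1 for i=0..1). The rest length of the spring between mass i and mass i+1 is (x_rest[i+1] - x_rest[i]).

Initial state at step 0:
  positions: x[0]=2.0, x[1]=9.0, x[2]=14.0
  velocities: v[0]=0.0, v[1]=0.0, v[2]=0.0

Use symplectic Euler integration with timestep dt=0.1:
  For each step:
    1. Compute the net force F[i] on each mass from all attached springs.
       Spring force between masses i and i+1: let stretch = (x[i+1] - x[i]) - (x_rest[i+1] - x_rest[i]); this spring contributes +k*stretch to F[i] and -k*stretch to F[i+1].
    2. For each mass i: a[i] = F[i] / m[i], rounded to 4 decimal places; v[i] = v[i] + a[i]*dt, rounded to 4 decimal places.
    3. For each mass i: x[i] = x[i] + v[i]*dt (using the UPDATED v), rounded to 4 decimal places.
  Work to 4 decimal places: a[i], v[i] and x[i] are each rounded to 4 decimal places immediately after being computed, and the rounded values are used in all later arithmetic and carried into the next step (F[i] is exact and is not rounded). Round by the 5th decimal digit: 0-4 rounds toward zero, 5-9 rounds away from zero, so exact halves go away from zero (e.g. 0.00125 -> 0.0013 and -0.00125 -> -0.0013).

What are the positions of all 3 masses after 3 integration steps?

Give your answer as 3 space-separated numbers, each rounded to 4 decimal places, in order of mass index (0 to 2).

Answer: 2.3501 8.7719 13.8781

Derivation:
Step 0: x=[2.0000 9.0000 14.0000] v=[0.0000 0.0000 0.0000]
Step 1: x=[2.0600 8.9600 13.9800] v=[0.6000 -0.4000 -0.2000]
Step 2: x=[2.1780 8.8824 13.9396] v=[1.1800 -0.7760 -0.4040]
Step 3: x=[2.3501 8.7719 13.8781] v=[1.7209 -1.1054 -0.6154]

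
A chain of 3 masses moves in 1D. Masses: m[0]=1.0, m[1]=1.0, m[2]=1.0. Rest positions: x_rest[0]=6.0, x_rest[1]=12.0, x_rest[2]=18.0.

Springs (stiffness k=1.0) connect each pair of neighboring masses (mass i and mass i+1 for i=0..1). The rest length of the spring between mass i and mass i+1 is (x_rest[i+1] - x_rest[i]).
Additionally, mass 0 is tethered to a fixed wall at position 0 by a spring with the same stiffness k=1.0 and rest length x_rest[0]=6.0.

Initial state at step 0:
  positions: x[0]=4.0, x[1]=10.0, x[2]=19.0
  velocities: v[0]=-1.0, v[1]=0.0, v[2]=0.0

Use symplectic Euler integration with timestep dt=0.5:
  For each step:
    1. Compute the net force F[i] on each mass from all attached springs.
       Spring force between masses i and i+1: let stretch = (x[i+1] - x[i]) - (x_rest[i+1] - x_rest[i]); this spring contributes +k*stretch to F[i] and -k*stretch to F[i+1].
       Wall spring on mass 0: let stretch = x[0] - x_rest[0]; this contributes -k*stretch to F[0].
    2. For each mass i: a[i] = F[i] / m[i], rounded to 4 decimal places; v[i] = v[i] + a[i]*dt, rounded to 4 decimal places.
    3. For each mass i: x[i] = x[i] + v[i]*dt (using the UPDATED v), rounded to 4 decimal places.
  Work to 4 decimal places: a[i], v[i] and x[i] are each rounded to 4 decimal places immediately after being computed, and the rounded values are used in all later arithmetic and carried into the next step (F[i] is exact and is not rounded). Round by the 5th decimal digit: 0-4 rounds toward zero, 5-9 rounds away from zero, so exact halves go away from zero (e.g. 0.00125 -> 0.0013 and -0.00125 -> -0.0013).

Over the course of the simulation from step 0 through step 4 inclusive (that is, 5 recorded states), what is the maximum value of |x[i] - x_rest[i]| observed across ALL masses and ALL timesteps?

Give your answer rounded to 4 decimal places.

Answer: 2.3203

Derivation:
Step 0: x=[4.0000 10.0000 19.0000] v=[-1.0000 0.0000 0.0000]
Step 1: x=[4.0000 10.7500 18.2500] v=[0.0000 1.5000 -1.5000]
Step 2: x=[4.6875 11.6875 17.1250] v=[1.3750 1.8750 -2.2500]
Step 3: x=[5.9532 12.2344 16.1406] v=[2.5313 1.0938 -1.9688]
Step 4: x=[7.3009 12.1876 15.6797] v=[2.6953 -0.0937 -0.9219]
Max displacement = 2.3203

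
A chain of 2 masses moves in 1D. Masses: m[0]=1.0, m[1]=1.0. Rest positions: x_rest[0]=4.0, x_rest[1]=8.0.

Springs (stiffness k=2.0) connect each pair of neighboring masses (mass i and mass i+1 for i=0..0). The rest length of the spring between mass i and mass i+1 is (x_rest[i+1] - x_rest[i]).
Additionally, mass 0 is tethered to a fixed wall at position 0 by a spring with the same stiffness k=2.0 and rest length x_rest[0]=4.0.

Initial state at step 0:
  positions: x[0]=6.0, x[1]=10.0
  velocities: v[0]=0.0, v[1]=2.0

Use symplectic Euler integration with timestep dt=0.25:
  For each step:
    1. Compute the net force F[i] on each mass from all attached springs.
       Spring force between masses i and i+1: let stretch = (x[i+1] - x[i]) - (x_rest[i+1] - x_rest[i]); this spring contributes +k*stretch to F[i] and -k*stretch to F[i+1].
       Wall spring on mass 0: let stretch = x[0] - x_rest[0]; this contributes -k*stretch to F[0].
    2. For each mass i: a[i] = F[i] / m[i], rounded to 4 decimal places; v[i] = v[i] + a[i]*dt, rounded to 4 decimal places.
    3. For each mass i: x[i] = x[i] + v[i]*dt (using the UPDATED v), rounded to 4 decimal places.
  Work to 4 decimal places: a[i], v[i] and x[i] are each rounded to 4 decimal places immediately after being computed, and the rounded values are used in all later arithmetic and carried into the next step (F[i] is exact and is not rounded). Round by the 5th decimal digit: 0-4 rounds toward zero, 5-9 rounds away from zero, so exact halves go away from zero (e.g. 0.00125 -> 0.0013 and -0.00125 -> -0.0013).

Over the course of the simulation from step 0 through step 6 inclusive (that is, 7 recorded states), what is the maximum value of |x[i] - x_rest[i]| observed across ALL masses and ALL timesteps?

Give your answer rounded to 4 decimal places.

Answer: 3.1212

Derivation:
Step 0: x=[6.0000 10.0000] v=[0.0000 2.0000]
Step 1: x=[5.7500 10.5000] v=[-1.0000 2.0000]
Step 2: x=[5.3750 10.9063] v=[-1.5000 1.6250]
Step 3: x=[5.0195 11.1212] v=[-1.4219 0.8594]
Step 4: x=[4.7993 11.0733] v=[-0.8808 -0.1915]
Step 5: x=[4.7634 10.7412] v=[-0.1435 -1.3285]
Step 6: x=[4.8793 10.1619] v=[0.4637 -2.3174]
Max displacement = 3.1212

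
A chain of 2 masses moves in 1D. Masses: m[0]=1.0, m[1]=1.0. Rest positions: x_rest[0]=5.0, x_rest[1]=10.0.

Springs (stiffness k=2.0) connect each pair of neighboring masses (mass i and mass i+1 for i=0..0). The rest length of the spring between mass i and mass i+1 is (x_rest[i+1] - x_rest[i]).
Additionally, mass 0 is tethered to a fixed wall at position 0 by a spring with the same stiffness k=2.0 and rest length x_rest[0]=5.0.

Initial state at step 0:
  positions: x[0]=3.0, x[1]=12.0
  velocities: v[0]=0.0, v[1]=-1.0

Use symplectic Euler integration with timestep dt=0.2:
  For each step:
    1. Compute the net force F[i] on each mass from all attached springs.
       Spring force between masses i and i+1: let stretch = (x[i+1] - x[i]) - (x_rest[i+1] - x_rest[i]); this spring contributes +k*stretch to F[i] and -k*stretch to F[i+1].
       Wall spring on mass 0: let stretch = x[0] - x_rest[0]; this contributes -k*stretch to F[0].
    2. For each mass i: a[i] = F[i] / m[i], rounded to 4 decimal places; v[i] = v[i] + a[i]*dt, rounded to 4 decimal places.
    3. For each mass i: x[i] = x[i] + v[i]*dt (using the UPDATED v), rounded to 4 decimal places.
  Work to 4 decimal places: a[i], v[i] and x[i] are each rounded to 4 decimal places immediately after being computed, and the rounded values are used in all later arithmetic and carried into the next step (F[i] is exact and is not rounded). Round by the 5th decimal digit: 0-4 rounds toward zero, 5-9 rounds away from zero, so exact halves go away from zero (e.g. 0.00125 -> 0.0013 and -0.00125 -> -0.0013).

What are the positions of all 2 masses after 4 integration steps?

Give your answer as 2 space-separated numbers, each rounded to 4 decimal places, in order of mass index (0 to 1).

Answer: 6.2722 9.0147

Derivation:
Step 0: x=[3.0000 12.0000] v=[0.0000 -1.0000]
Step 1: x=[3.4800 11.4800] v=[2.4000 -2.6000]
Step 2: x=[4.3216 10.7200] v=[4.2080 -3.8000]
Step 3: x=[5.3293 9.8481] v=[5.0387 -4.3594]
Step 4: x=[6.2722 9.0147] v=[4.7145 -4.1669]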